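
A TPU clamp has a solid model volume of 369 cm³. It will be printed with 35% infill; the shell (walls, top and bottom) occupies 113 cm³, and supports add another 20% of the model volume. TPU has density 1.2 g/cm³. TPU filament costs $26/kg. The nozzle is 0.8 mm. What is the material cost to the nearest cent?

Interior volume = 369 − 113 = 256 cm³.
Infill deposited: 0.35 × 256 → 89.6 cm³.
Support = 0.20 × 369, so 73.8 cm³.
Total printed volume = 113 + 89.6 + 73.8 = 276.4 cm³.
Mass: 276.4 × 1.2 → 331.68 g.
Cost = 331.68 g / 1000 × $26/kg = $8.62.

$8.62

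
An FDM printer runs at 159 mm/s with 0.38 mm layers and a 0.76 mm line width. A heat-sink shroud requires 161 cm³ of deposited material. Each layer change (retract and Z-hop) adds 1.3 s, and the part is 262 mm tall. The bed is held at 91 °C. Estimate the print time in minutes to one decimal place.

Line area = 0.38 × 0.76 = 0.2888 mm².
Total extruded path = 161000/0.2888 = 557479.2 mm.
Extrusion time = 557479.2 / 159, so 3506.2 s.
Number of layers: 262 / 0.38 → 690 (rounded up).
Z-hop total = 690 × 1.3, so 897 s.
Altogether 3506.2 + 897 = 4403.2 s, i.e. 73.4 minutes.

73.4 minutes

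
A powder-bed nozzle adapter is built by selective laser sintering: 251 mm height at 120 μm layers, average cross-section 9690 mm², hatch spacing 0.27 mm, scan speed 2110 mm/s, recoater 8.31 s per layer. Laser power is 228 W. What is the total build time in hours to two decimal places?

14.71 hours

Layer count = ceil(251 / 0.12) = 2092.
Per-layer scan distance = 9690 / 0.27, so 35888.9 mm.
Per-layer scan time: 35888.9 / 2110 → 17.009 s.
Layer cycle = 17.009 + 8.31, so 25.319 s.
Total: 2092 × 25.319 s = 52967.348 s → 14.71 hours.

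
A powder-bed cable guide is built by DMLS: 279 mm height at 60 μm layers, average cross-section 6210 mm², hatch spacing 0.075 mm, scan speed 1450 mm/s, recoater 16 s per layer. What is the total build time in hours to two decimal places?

Number of layers: 279 / 0.06 → 4650 (rounded up).
Scan path per layer = 6210 / 0.075, so 82800 mm.
Scan time per layer: 82800 / 1450 → 57.1034 s.
Time per layer: 57.1034 + 16 → 73.1034 s.
Total: 4650 × 73.1034 s = 339930.81 s → 94.43 hours.

94.43 hours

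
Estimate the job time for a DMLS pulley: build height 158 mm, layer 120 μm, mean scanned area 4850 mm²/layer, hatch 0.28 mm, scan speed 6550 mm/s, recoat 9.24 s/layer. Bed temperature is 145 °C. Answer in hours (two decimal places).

4.35 hours

Layer count = ceil(158 / 0.12) = 1317.
Scan path per layer: 4850 / 0.28 → 17321.4 mm.
Laser time per layer = 17321.4 / 6550 = 2.6445 s.
Time per layer = 2.6445 + 9.24, so 11.8845 s.
1317 layers × 11.8845 s/layer = 15651.8865 s, i.e. 4.35 hours.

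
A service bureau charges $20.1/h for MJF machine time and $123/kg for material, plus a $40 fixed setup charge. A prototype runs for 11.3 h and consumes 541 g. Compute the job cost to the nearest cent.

Machine-time cost: 20.1 × 11.3 → $227.13.
Feedstock cost = 123 × 541/1000, so $66.543.
Total = 227.13 + 66.543 + 40 = 333.673 ≈ $333.67.

$333.67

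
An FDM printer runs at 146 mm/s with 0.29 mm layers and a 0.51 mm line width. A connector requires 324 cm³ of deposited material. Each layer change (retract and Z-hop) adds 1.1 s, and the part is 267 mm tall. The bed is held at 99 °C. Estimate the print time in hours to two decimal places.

Line area: 0.29 × 0.51 → 0.1479 mm².
Toolpath length = 324 cm³ / 0.1479 mm² = 324000 / 0.1479 = 2190669.4 mm.
Print-move time = 2190669.4 / 146 = 15004.6 s.
Layer count = ceil(267 / 0.29) = 921.
Layer-change overhead = 921 × 1.1, so 1013.1 s.
Altogether 15004.6 + 1013.1 = 16017.7 s, i.e. 4.45 hours.

4.45 hours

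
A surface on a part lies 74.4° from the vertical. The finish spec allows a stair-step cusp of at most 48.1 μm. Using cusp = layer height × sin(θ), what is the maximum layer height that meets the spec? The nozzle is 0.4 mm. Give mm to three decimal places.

0.050 mm

Layer height = cusp / sin(74.4°) = 0.0481 / 0.9632 = 0.050 mm.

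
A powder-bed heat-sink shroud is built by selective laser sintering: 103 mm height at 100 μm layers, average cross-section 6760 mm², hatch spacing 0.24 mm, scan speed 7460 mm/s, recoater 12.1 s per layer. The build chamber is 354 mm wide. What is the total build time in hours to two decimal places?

4.54 hours

Layer count = ceil(103 / 0.1) = 1030.
Hatch length per layer = 6760 / 0.24 = 28166.7 mm.
Scan time per layer = 28166.7 / 7460 = 3.7757 s.
Time per layer: 3.7757 + 12.1 → 15.8757 s.
1030 layers × 15.8757 s/layer = 16351.971 s, i.e. 4.54 hours.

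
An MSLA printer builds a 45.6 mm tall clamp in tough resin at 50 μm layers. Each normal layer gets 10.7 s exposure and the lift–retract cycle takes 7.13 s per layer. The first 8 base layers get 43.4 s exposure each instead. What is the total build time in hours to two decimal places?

4.59 hours

Layers = ⌈45.6/0.05⌉ = 912.
Base layers: 8 × (43.4 + 7.13) → 404.24 s.
Remaining layers = 904 × (10.7 + 7.13), so 16118.32 s.
Sum: 404.24 + 16118.32 = 16522.56 s → 4.59 hours.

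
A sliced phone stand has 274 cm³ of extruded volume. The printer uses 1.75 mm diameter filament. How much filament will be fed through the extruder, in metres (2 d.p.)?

A = π r² = π × 0.875² = 2.4053 mm².
Length = 274 cm³ / 2.4053 mm² = 274000 / 2.4053 = 113915.1 mm = 113.92 m.

113.92 m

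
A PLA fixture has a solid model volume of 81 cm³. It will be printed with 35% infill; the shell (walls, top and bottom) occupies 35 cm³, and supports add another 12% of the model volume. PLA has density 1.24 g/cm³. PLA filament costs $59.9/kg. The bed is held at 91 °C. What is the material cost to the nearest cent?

Volume inside the shell = 81 − 35 = 46 cm³.
Infill volume = 0.35 × 46, so 16.1 cm³.
Support = 0.12 × 81, so 9.72 cm³.
Total printed volume: 35 + 16.1 + 9.72 → 60.82 cm³.
Mass = 60.82 × 1.24, so 75.4168 g.
Cost = 75.4168 g / 1000 × $59.9/kg = $4.52.

$4.52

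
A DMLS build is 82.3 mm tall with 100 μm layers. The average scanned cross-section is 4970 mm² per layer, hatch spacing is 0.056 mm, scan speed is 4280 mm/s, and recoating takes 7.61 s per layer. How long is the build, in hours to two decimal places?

Number of layers: 82.3 / 0.1 → 823 (rounded up).
Per-layer scan distance = 4970 / 0.056, so 88750 mm.
Laser time per layer = 88750 / 4280, so 20.736 s.
Per-layer time = 20.736 + 7.61, so 28.346 s.
823 layers × 28.346 s/layer = 23328.758 s, i.e. 6.48 hours.

6.48 hours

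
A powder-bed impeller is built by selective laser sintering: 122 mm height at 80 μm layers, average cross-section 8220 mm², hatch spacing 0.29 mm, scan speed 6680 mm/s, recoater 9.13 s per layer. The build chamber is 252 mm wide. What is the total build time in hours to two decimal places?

Number of layers: 122 / 0.08 → 1525 (rounded up).
Hatch length per layer: 8220 / 0.29 → 28344.8 mm.
Laser time per layer = 28344.8 / 6680, so 4.2432 s.
Time per layer: 4.2432 + 9.13 → 13.3732 s.
Total: 1525 × 13.3732 s = 20394.13 s → 5.67 hours.

5.67 hours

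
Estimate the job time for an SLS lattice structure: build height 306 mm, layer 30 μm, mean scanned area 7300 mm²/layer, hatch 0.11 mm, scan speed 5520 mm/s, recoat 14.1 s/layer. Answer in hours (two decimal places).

74.01 hours

Layer count = ceil(306 / 0.03) = 10200.
Hatch length per layer = 7300 / 0.11, so 66363.6 mm.
Per-layer scan time = 66363.6 / 5520 = 12.0224 s.
Time per layer: 12.0224 + 14.1 → 26.1224 s.
10200 layers × 26.1224 s/layer = 266448.48 s, i.e. 74.01 hours.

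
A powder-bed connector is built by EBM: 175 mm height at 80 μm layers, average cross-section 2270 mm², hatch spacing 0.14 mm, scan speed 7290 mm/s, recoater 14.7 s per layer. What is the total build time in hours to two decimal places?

Layers = ⌈175/0.08⌉ = 2188.
Hatch length per layer: 2270 / 0.14 → 16214.3 mm.
Beam time per layer: 16214.3 / 7290 → 2.2242 s.
Layer cycle = 2.2242 + 14.7, so 16.9242 s.
2188 layers × 16.9242 s/layer = 37030.1496 s, i.e. 10.29 hours.

10.29 hours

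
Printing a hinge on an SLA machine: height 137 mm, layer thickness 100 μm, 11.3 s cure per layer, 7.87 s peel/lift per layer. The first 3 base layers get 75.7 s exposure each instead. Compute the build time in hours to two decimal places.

7.35 hours

Layer count = ceil(137 / 0.1) = 1370.
Bottom layers = 3 × (75.7 + 7.87), so 250.71 s.
Regular layers = 1367 × (11.3 + 7.87), so 26205.39 s.
Total = 250.71 + 26205.39 = 26456.1 s = 7.35 hours.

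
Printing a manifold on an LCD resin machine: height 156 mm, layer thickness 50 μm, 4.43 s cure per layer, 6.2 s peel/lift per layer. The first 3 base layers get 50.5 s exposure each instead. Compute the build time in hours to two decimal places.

Number of layers: 156 / 0.05 → 3120 (rounded up).
Base layers = 3 × (50.5 + 6.2) = 170.1 s.
Normal layers = 3117 × (4.43 + 6.2), so 33133.71 s.
Total = 170.1 + 33133.71 = 33303.81 s = 9.25 hours.

9.25 hours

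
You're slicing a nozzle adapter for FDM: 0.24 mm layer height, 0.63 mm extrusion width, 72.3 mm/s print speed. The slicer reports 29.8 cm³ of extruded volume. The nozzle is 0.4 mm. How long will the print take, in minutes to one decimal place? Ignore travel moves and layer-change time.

Line area = 0.24 × 0.63 = 0.1512 mm².
Total extruded path = 29800/0.1512 = 197089.9 mm.
Time extruding: 197089.9 / 72.3 → 2726 s.
2726 s = 45.4 minutes.

45.4 minutes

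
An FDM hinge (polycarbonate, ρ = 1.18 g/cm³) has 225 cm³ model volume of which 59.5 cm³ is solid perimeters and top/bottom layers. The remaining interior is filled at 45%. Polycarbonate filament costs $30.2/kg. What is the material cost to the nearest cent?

Volume inside the shell = 225 − 59.5 = 165.5 cm³.
Deposited infill: 0.45 × 165.5 → 74.475 cm³.
Total extruded = 59.5 + 74.475, so 133.975 cm³.
Mass: 133.975 × 1.18 → 158.0905 g.
Cost = 158.0905 g / 1000 × $30.2/kg = $4.77.

$4.77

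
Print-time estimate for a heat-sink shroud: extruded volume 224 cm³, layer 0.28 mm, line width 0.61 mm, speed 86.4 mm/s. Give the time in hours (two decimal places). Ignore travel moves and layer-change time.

4.22 hours

Extrusion cross-section: 0.28 × 0.61 → 0.1708 mm².
Toolpath length = 224 cm³ / 0.1708 mm² = 224000 / 0.1708 = 1311475.4 mm.
Extrusion time: 1311475.4 / 86.4 → 15179.1 s.
In the requested units: 15179.1 s = 4.22 hours.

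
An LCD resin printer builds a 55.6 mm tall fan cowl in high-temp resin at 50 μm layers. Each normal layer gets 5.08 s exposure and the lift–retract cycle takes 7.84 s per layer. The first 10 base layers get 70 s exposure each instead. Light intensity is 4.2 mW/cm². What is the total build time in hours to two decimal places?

Layer count = ceil(55.6 / 0.05) = 1112.
Burn-in layers = 10 × (70 + 7.84) = 778.4 s.
Normal layers: 1102 × (5.08 + 7.84) → 14237.84 s.
Sum: 778.4 + 14237.84 = 15016.24 s → 4.17 hours.

4.17 hours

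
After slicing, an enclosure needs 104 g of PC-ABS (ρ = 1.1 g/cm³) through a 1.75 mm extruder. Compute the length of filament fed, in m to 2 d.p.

Extruded volume: 104/1.1 = 94.5455 cm³ (94545.5 mm³).
Cross-section of 1.75 mm filament: π·(1.75/2)² = 2.4053 mm².
Length = 94545.5 / 2.4053 = 39307.16 mm = 39.31 m.

39.31 m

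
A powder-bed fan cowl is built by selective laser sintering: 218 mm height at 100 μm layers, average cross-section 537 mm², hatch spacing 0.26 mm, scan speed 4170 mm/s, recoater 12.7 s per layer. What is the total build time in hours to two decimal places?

Layers = ⌈218/0.1⌉ = 2180.
Per-layer scan distance: 537 / 0.26 → 2065.4 mm.
Per-layer scan time = 2065.4 / 4170 = 0.4953 s.
Time per layer = 0.4953 + 12.7 = 13.1953 s.
Build time = 2180 × 13.1953 = 28765.754 s = 7.99 hours.

7.99 hours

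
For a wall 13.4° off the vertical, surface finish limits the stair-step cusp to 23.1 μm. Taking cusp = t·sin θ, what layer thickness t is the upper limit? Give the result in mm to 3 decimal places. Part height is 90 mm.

Layer height = cusp / sin(13.4°) = 0.0231 / 0.2317 = 0.100 mm.

0.100 mm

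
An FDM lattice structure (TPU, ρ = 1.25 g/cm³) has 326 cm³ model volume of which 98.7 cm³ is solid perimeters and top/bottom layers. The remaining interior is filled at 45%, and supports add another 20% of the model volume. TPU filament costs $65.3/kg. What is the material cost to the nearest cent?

$21.73

Volume inside the shell = 326 − 98.7, so 227.3 cm³.
Infill deposited = 0.45 × 227.3 = 102.285 cm³.
Support: 0.20 × 326 → 65.2 cm³.
Total printed volume = 98.7 + 102.285 + 65.2, so 266.185 cm³.
Mass = 266.185 × 1.25 = 332.73125 g.
At $65.3/kg: 332.73125/1000 × 65.3 = $21.73.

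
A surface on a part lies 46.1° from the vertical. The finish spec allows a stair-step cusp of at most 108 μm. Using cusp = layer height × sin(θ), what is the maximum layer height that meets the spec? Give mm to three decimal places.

Layer height = cusp / sin(46.1°) = 0.108 / 0.7206 = 0.150 mm.

0.150 mm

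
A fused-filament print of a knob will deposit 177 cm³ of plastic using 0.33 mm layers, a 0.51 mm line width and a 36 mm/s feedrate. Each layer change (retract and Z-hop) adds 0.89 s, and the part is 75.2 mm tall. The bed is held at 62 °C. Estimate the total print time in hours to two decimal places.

8.17 hours

Bead cross-section: 0.33 × 0.51 → 0.1683 mm².
Path length: 177000 mm³ / 0.1683 mm² → 1051693.4 mm.
Time extruding = 1051693.4 / 36 = 29213.7 s.
Layers = ⌈75.2/0.33⌉ = 228.
Z-hop total: 228 × 0.89 → 202.92 s.
Total = 29213.7 + 202.92 = 29416.62 s = 8.17 hours.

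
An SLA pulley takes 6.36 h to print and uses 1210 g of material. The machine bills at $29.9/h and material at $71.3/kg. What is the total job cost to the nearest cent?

$276.44

Time charge: 29.9 × 6.36 → $190.164.
Feedstock cost = 71.3 × 1210/1000, so $86.273.
Job cost: 190.164 + 86.273 = 276.437 ≈ $276.44.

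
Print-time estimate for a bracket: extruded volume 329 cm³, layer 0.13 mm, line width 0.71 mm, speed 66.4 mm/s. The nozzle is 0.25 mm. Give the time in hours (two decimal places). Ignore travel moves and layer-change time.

Bead cross-section: 0.13 × 0.71 → 0.0923 mm².
Path length: 329000 mm³ / 0.0923 mm² → 3564463.7 mm.
Print-move time: 3564463.7 / 66.4 → 53681.7 s.
Converting: 53681.7 s = 14.91 hours.

14.91 hours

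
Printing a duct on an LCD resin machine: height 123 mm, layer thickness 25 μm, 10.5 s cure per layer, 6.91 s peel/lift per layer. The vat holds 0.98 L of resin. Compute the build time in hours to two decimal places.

23.79 hours

Layer count = ceil(123 / 0.025) = 4920.
Cycle time = 10.5 + 6.91 = 17.41 s.
Build time: 4920 × 17.41 s = 85657.2 s, i.e. 23.79 hours.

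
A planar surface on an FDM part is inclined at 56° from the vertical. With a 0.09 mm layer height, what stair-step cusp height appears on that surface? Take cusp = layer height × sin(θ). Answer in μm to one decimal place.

Cusp = layer height × sin(56°) = 0.09 × 0.8290 = 0.07461 mm = 74.6 μm.

74.6 μm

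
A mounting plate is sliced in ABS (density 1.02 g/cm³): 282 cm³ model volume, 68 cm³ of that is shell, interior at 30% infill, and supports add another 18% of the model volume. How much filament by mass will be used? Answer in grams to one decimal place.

Infill region = 282 − 68, so 214 cm³.
Deposited infill = 0.30 × 214 = 64.2 cm³.
Support: 0.18 × 282 → 50.76 cm³.
Total printed volume = 68 + 64.2 + 50.76 = 182.96 cm³.
Mass = 182.96 × 1.02 = 186.6192 g.

186.6 g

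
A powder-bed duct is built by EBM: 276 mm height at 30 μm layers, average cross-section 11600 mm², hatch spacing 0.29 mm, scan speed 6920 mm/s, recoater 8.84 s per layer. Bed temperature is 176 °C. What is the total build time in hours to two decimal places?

37.36 hours

Layers = ⌈276/0.03⌉ = 9200.
Per-layer scan distance = 11600 / 0.29, so 40000 mm.
Per-layer scan time: 40000 / 6920 → 5.7803 s.
Layer cycle = 5.7803 + 8.84, so 14.6203 s.
Total: 9200 × 14.6203 s = 134506.76 s → 37.36 hours.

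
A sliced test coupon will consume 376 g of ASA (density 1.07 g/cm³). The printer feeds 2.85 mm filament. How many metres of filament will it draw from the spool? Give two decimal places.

55.08 m

Extruded volume: 376/1.07 = 351.4019 cm³ (351401.9 mm³).
Filament cross-section = π × (2.85/2)² = 6.3794 mm².
Length = 351401.9 / 6.3794 = 55083.85 mm = 55.08 m.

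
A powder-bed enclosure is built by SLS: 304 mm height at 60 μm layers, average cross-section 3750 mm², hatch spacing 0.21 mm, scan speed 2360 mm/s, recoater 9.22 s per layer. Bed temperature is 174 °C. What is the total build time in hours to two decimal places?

23.63 hours

Number of layers: 304 / 0.06 → 5067 (rounded up).
Scan path per layer = 3750 / 0.21, so 17857.1 mm.
Per-layer scan time = 17857.1 / 2360, so 7.5666 s.
Per-layer time: 7.5666 + 9.22 → 16.7866 s.
Build time = 5067 × 16.7866 = 85057.7022 s = 23.63 hours.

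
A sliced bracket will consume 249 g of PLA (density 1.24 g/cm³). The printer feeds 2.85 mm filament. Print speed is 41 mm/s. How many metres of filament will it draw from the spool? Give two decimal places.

31.48 m

Volume = 249 g / 1.24 g·cm⁻³ = 200.8065 cm³ = 200806.5 mm³.
Cross-section of 2.85 mm filament: π·(2.85/2)² = 6.3794 mm².
Length = 200806.5 / 6.3794 = 31477.33 mm = 31.48 m.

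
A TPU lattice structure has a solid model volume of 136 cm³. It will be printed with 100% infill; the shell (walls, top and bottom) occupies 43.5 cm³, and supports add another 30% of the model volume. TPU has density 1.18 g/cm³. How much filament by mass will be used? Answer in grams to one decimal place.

Interior volume = 136 − 43.5 = 92.5 cm³.
Infill volume = 1.00 × 92.5 = 92.5 cm³.
Support: 0.30 × 136 → 40.8 cm³.
Total printed volume = 43.5 + 92.5 + 40.8, so 176.8 cm³.
Mass: 176.8 × 1.18 → 208.624 g.

208.6 g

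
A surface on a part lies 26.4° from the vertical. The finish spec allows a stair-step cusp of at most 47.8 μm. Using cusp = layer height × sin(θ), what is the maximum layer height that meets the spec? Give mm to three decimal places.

0.108 mm

sin(26.4°) = 0.4446; t_max = 0.0478/0.4446 = 0.108 mm.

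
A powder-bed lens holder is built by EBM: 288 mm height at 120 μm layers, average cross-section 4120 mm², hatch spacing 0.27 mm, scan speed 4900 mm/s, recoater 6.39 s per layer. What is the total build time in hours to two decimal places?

Layer count = ceil(288 / 0.12) = 2400.
Per-layer scan distance = 4120 / 0.27 = 15259.3 mm.
Beam time per layer = 15259.3 / 4900 = 3.1141 s.
Layer cycle: 3.1141 + 6.39 → 9.5041 s.
Build time = 2400 × 9.5041 = 22809.84 s = 6.34 hours.

6.34 hours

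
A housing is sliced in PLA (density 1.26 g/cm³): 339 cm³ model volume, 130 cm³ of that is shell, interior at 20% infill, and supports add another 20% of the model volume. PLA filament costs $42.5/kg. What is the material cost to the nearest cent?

Volume inside the shell = 339 − 130 = 209 cm³.
Infill deposited: 0.20 × 209 → 41.8 cm³.
Support = 0.20 × 339 = 67.8 cm³.
Total extruded = 130 + 41.8 + 67.8, so 239.6 cm³.
Mass = 239.6 × 1.26, so 301.896 g.
At $42.5/kg: 301.896/1000 × 42.5 = $12.83.

$12.83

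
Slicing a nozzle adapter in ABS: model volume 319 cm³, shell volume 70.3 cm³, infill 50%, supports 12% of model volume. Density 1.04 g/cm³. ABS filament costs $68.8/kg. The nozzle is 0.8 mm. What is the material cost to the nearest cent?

$16.67

Interior volume = 319 − 70.3 = 248.7 cm³.
Deposited infill = 0.50 × 248.7, so 124.35 cm³.
Support = 0.12 × 319 = 38.28 cm³.
Total extruded = 70.3 + 124.35 + 38.28 = 232.93 cm³.
Mass = 232.93 × 1.04, so 242.2472 g.
At $68.8/kg: 242.2472/1000 × 68.8 = $16.67.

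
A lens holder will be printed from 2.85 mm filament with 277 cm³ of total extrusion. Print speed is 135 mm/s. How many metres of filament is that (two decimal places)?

43.42 m

Filament cross-section = π × (2.85/2)² = 6.3794 mm².
L = 277000 mm³ / 6.3794 mm² = 43421.01 mm, i.e. 43.42 m.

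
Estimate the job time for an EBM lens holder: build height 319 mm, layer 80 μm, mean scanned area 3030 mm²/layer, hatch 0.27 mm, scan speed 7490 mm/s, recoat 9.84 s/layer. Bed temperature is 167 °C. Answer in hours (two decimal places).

12.56 hours

Number of layers: 319 / 0.08 → 3988 (rounded up).
Per-layer scan distance: 3030 / 0.27 → 11222.2 mm.
Per-layer scan time: 11222.2 / 7490 → 1.4983 s.
Layer cycle: 1.4983 + 9.84 → 11.3383 s.
3988 layers × 11.3383 s/layer = 45217.1404 s, i.e. 12.56 hours.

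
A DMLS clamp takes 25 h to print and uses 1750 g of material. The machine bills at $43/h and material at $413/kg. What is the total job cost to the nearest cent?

$1797.75

Time charge = 43 × 25 = $1075.00.
Material cost = 413 × 1750/1000, so $722.75.
Total = 1075.00 + 722.75 = $1797.75.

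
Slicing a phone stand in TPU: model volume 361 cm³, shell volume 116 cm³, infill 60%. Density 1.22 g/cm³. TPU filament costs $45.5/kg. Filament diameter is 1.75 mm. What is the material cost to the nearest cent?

Interior volume = 361 − 116, so 245 cm³.
Deposited infill: 0.60 × 245 → 147 cm³.
Total printed volume: 116 + 147 → 263 cm³.
Mass = 263 × 1.22, so 320.86 g.
Cost = 320.86 g / 1000 × $45.5/kg = $14.60.

$14.60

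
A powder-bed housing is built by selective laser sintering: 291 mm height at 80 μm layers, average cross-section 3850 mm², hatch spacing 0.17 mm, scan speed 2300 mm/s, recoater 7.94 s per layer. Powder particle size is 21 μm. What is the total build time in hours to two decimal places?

Number of layers: 291 / 0.08 → 3638 (rounded up).
Scan path per layer = 3850 / 0.17, so 22647.1 mm.
Per-layer scan time = 22647.1 / 2300, so 9.8466 s.
Time per layer: 9.8466 + 7.94 → 17.7866 s.
Total: 3638 × 17.7866 s = 64707.6508 s → 17.97 hours.

17.97 hours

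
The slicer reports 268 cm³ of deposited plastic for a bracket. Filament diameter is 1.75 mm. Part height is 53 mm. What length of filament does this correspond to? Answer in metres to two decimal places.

111.42 m

Filament cross-section = π × (1.75/2)² = 2.4053 mm².
L = 268000 mm³ / 2.4053 mm² = 111420.61 mm, i.e. 111.42 m.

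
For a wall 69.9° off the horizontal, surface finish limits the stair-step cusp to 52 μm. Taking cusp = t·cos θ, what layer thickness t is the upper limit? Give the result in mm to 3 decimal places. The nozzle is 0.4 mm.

0.151 mm

cos(69.9°) = 0.3437; t_max = 0.052/0.3437 = 0.151 mm.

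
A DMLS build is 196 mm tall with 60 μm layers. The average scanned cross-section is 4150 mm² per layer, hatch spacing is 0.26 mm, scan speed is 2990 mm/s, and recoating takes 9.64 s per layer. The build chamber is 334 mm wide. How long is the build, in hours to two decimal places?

Number of layers: 196 / 0.06 → 3267 (rounded up).
Per-layer scan distance: 4150 / 0.26 → 15961.5 mm.
Scan time per layer = 15961.5 / 2990, so 5.3383 s.
Layer cycle = 5.3383 + 9.64, so 14.9783 s.
Build time = 3267 × 14.9783 = 48934.1061 s = 13.59 hours.

13.59 hours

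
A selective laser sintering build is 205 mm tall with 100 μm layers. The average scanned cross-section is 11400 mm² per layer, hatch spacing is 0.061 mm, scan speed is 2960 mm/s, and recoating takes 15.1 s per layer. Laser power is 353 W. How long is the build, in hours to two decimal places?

44.55 hours

Layers = ⌈205/0.1⌉ = 2050.
Hatch length per layer = 11400 / 0.061, so 186885.2 mm.
Per-layer scan time = 186885.2 / 2960 = 63.1369 s.
Per-layer time: 63.1369 + 15.1 → 78.2369 s.
2050 layers × 78.2369 s/layer = 160385.645 s, i.e. 44.55 hours.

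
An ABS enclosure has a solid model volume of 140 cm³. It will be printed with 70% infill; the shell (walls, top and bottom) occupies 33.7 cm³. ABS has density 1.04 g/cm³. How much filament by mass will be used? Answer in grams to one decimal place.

112.4 g

Infill region: 140 − 33.7 → 106.3 cm³.
Infill deposited = 0.70 × 106.3, so 74.41 cm³.
Total printed volume = 33.7 + 74.41, so 108.11 cm³.
Mass = 108.11 × 1.04 = 112.4344 g.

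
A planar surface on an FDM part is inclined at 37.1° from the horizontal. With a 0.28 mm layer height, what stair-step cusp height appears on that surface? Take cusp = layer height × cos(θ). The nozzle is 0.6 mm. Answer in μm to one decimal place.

Cusp = layer height × cos(37.1°) = 0.28 × 0.7976 = 0.223328 mm = 223.3 μm.

223.3 μm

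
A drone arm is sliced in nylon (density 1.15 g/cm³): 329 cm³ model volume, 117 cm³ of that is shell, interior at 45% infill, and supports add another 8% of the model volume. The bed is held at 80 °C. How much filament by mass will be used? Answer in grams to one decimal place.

274.5 g

Volume inside the shell: 329 − 117 → 212 cm³.
Deposited infill = 0.45 × 212 = 95.4 cm³.
Support: 0.08 × 329 → 26.32 cm³.
Deposited volume = 117 + 95.4 + 26.32 = 238.72 cm³.
Mass: 238.72 × 1.15 → 274.528 g.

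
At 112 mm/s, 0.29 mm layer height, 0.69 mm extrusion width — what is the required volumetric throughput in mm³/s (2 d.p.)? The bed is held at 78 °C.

22.41

Bead cross-section = 0.29 × 0.69, so 0.2001 mm².
Q = v·A = 112 × 0.2001 = 22.41 mm³/s.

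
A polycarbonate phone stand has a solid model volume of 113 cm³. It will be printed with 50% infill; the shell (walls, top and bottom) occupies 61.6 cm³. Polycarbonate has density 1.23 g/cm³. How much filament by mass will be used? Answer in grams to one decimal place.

Interior volume = 113 − 61.6, so 51.4 cm³.
Infill volume: 0.50 × 51.4 → 25.7 cm³.
Total printed volume: 61.6 + 25.7 → 87.3 cm³.
Mass = 87.3 × 1.23, so 107.379 g.

107.4 g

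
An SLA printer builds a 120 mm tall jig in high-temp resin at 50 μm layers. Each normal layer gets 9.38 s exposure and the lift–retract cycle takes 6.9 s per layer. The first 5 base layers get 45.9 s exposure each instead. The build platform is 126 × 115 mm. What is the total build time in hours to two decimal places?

Layers = ⌈120/0.05⌉ = 2400.
Burn-in layers: 5 × (45.9 + 6.9) → 264 s.
Regular layers = 2395 × (9.38 + 6.9) = 38990.6 s.
Total = 264 + 38990.6 = 39254.6 s = 10.90 hours.

10.90 hours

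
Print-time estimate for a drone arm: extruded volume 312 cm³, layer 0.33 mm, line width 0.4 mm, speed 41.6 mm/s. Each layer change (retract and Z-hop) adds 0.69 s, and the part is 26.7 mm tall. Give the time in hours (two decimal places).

15.80 hours

Extrusion cross-section = 0.33 × 0.4, so 0.132 mm².
Toolpath length = 312 cm³ / 0.132 mm² = 312000 / 0.132 = 2363636.4 mm.
Time extruding = 2363636.4 / 41.6 = 56818.2 s.
Layers = ⌈26.7/0.33⌉ = 81.
Z-hop total = 81 × 0.69 = 55.89 s.
Total = 56818.2 + 55.89 = 56874.09 s = 15.80 hours.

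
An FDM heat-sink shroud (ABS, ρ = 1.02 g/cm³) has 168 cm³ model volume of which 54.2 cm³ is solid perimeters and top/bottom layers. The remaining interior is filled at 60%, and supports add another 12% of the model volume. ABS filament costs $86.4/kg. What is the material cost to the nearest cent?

$12.57

Infill region = 168 − 54.2, so 113.8 cm³.
Infill volume = 0.60 × 113.8 = 68.28 cm³.
Support: 0.12 × 168 → 20.16 cm³.
Deposited volume = 54.2 + 68.28 + 20.16 = 142.64 cm³.
Mass: 142.64 × 1.02 → 145.4928 g.
At $86.4/kg: 145.4928/1000 × 86.4 = $12.57.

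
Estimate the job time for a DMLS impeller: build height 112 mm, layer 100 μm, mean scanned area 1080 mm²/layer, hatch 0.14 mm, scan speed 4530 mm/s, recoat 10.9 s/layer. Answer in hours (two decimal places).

Layer count = ceil(112 / 0.1) = 1120.
Scan path per layer = 1080 / 0.14 = 7714.3 mm.
Laser time per layer: 7714.3 / 4530 → 1.7029 s.
Time per layer = 1.7029 + 10.9 = 12.6029 s.
Build time = 1120 × 12.6029 = 14115.248 s = 3.92 hours.

3.92 hours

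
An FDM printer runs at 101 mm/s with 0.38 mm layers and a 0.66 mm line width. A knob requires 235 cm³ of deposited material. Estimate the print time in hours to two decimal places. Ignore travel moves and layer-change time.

2.58 hours

Line area: 0.38 × 0.66 → 0.2508 mm².
Path length: 235000 mm³ / 0.2508 mm² → 937001.6 mm.
Time extruding: 937001.6 / 101 → 9277.2 s.
9277.2 s = 2.58 hours.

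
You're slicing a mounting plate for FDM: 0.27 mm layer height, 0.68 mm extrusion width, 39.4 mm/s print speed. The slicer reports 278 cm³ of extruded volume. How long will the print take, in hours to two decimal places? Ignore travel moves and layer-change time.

10.68 hours

Extrusion cross-section: 0.27 × 0.68 → 0.1836 mm².
Total extruded path = 278000/0.1836 = 1514161.2 mm.
Time extruding: 1514161.2 / 39.4 → 38430.5 s.
Converting: 38430.5 s = 10.68 hours.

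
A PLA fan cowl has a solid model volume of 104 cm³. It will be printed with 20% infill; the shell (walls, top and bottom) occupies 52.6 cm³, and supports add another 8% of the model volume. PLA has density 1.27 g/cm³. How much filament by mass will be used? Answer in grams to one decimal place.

90.4 g

Volume inside the shell = 104 − 52.6, so 51.4 cm³.
Infill deposited = 0.20 × 51.4, so 10.28 cm³.
Support = 0.08 × 104, so 8.32 cm³.
Deposited volume = 52.6 + 10.28 + 8.32 = 71.2 cm³.
Mass = 71.2 × 1.27 = 90.424 g.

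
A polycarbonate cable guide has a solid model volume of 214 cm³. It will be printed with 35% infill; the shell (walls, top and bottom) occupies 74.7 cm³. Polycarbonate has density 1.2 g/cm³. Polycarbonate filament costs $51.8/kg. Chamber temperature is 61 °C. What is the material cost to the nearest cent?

Interior volume: 214 − 74.7 → 139.3 cm³.
Deposited infill: 0.35 × 139.3 → 48.755 cm³.
Deposited volume = 74.7 + 48.755 = 123.455 cm³.
Mass = 123.455 × 1.2 = 148.146 g.
Cost = 148.146 g / 1000 × $51.8/kg = $7.67.

$7.67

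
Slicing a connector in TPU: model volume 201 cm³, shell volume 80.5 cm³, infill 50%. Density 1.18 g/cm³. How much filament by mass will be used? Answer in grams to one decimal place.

Volume inside the shell = 201 − 80.5 = 120.5 cm³.
Infill volume: 0.50 × 120.5 → 60.25 cm³.
Total printed volume = 80.5 + 60.25 = 140.75 cm³.
Mass = 140.75 × 1.18 = 166.085 g.

166.1 g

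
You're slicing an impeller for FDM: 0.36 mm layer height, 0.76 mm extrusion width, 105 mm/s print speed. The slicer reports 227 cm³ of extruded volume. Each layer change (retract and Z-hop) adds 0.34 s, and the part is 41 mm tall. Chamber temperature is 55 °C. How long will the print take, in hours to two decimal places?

Extrusion cross-section = 0.36 × 0.76, so 0.2736 mm².
Path length: 227000 mm³ / 0.2736 mm² → 829678.4 mm.
Print-move time: 829678.4 / 105 → 7901.7 s.
Layer count = ceil(41 / 0.36) = 114.
Layer-change overhead = 114 × 0.34, so 38.76 s.
Total = 7901.7 + 38.76 = 7940.46 s = 2.21 hours.

2.21 hours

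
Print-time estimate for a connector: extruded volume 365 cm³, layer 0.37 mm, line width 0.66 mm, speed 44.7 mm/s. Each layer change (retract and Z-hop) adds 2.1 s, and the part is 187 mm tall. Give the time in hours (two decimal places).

9.58 hours

Line area = 0.37 × 0.66, so 0.2442 mm².
Path length: 365000 mm³ / 0.2442 mm² → 1494676.5 mm.
Extrusion time: 1494676.5 / 44.7 → 33438 s.
Layers = ⌈187/0.37⌉ = 506.
Non-print overhead: 506 × 2.1 → 1062.6 s.
Total = 33438 + 1062.6 = 34500.6 s = 9.58 hours.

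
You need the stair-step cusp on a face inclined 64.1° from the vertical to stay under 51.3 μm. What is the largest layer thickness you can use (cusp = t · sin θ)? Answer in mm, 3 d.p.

Layer height = cusp / sin(64.1°) = 0.0513 / 0.8996 = 0.057 mm.

0.057 mm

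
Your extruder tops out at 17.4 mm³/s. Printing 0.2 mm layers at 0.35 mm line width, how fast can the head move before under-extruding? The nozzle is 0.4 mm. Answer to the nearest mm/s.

Bead cross-section: 0.2 × 0.35 → 0.07 mm².
Max speed = 17.4 / 0.07 = 248.57 ≈ 249 mm/s.

249 mm/s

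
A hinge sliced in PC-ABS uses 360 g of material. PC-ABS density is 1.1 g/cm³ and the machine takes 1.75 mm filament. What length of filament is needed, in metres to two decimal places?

136.06 m

Extruded volume: 360/1.1 = 327.2727 cm³ (327272.7 mm³).
A = π r² = π × 0.875² = 2.4053 mm².
L = V/A = 327272.7/2.4053 = 136063.15 mm → 136.06 m.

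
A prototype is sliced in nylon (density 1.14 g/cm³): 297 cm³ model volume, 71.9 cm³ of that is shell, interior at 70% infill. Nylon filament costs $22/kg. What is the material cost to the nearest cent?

Infill region = 297 − 71.9 = 225.1 cm³.
Infill volume = 0.70 × 225.1 = 157.57 cm³.
Total extruded = 71.9 + 157.57, so 229.47 cm³.
Mass: 229.47 × 1.14 → 261.5958 g.
At $22/kg: 261.5958/1000 × 22 = $5.76.

$5.76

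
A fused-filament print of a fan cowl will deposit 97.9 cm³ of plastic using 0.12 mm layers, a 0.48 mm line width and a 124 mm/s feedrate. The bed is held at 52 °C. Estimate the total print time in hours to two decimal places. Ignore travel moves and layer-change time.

3.81 hours

Bead cross-section: 0.12 × 0.48 → 0.0576 mm².
Toolpath length = 97.9 cm³ / 0.0576 mm² = 97900 / 0.0576 = 1699652.8 mm.
Print-move time = 1699652.8 / 124, so 13706.9 s.
In the requested units: 13706.9 s = 3.81 hours.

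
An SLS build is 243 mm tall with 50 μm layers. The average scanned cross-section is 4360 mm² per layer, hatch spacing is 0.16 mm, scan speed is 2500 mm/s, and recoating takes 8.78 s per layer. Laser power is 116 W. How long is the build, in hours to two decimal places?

Layer count = ceil(243 / 0.05) = 4860.
Hatch length per layer = 4360 / 0.16, so 27250 mm.
Per-layer scan time = 27250 / 2500, so 10.9 s.
Layer cycle = 10.9 + 8.78, so 19.68 s.
4860 layers × 19.68 s/layer = 95644.8 s, i.e. 26.57 hours.

26.57 hours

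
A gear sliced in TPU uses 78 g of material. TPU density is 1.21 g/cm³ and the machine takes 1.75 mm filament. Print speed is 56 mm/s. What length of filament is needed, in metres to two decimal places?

Volume = 78 g / 1.21 g·cm⁻³ = 64.4628 cm³ = 64462.8 mm³.
A = π r² = π × 0.875² = 2.4053 mm².
L = V/A = 64462.8/2.4053 = 26800.32 mm → 26.80 m.

26.80 m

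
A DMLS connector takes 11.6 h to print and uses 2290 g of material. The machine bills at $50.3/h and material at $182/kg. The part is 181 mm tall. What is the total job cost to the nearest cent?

Time charge: 50.3 × 11.6 → $583.48.
Material charge: 182 × 2290/1000 → $416.78.
Job cost: 583.48 + 416.78 = $1000.26.

$1000.26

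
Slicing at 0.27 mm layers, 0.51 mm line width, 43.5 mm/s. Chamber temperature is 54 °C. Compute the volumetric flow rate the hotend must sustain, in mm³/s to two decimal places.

Bead cross-section = 0.27 × 0.51, so 0.1377 mm².
Q = v·A = 43.5 × 0.1377 = 5.99 mm³/s.

5.99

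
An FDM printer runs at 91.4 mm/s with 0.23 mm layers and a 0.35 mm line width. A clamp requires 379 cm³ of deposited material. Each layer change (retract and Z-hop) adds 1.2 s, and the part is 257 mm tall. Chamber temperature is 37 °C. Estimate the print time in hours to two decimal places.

14.68 hours

Bead cross-section = 0.23 × 0.35 = 0.0805 mm².
Toolpath length = 379 cm³ / 0.0805 mm² = 379000 / 0.0805 = 4708074.5 mm.
Time extruding: 4708074.5 / 91.4 → 51510.7 s.
Layers = ⌈257/0.23⌉ = 1118.
Layer-change overhead: 1118 × 1.2 → 1341.6 s.
Altogether 51510.7 + 1341.6 = 52852.3 s, i.e. 14.68 hours.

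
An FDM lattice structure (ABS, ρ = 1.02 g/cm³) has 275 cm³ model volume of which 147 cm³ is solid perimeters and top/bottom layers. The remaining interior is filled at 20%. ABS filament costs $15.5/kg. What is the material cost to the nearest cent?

Interior volume = 275 − 147, so 128 cm³.
Deposited infill: 0.20 × 128 → 25.6 cm³.
Deposited volume = 147 + 25.6 = 172.6 cm³.
Mass = 172.6 × 1.02, so 176.052 g.
At $15.5/kg: 176.052/1000 × 15.5 = $2.73.

$2.73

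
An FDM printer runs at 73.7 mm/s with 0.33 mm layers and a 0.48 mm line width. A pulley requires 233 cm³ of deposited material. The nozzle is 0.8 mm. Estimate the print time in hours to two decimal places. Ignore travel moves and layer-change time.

Bead cross-section = 0.33 × 0.48 = 0.1584 mm².
Total extruded path = 233000/0.1584 = 1470959.6 mm.
Time extruding = 1470959.6 / 73.7, so 19958.7 s.
19958.7 s = 5.54 hours.

5.54 hours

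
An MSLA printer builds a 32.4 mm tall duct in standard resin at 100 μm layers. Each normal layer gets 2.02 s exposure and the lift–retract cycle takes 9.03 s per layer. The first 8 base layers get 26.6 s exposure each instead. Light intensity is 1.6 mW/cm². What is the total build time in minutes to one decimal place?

62.9 minutes

Layers = ⌈32.4/0.1⌉ = 324.
Bottom layers = 8 × (26.6 + 9.03), so 285.04 s.
Remaining layers = 316 × (2.02 + 9.03) = 3491.8 s.
Sum: 285.04 + 3491.8 = 3776.84 s → 62.9 minutes.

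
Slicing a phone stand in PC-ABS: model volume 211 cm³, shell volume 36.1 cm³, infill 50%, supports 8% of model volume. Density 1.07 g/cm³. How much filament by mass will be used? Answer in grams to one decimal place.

Volume inside the shell: 211 − 36.1 → 174.9 cm³.
Infill volume = 0.50 × 174.9 = 87.45 cm³.
Support = 0.08 × 211, so 16.88 cm³.
Total printed volume = 36.1 + 87.45 + 16.88 = 140.43 cm³.
Mass = 140.43 × 1.07 = 150.2601 g.

150.3 g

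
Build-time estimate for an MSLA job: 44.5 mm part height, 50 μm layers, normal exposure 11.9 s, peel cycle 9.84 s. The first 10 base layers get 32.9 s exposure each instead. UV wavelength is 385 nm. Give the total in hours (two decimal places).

5.43 hours

Layers = ⌈44.5/0.05⌉ = 890.
Burn-in layers: 10 × (32.9 + 9.84) → 427.4 s.
Regular layers = 880 × (11.9 + 9.84) = 19131.2 s.
Total = 427.4 + 19131.2 = 19558.6 s = 5.43 hours.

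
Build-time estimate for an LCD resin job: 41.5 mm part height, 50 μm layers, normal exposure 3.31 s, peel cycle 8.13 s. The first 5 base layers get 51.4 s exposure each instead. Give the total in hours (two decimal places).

Layers = ⌈41.5/0.05⌉ = 830.
Base layers = 5 × (51.4 + 8.13), so 297.65 s.
Regular layers = 825 × (3.31 + 8.13) = 9438 s.
Sum: 297.65 + 9438 = 9735.65 s → 2.70 hours.

2.70 hours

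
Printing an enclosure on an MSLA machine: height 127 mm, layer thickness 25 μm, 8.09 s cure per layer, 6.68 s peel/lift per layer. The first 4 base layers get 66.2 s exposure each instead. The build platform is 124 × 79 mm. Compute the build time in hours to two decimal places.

Layer count = ceil(127 / 0.025) = 5080.
Base layers: 4 × (66.2 + 6.68) → 291.52 s.
Normal layers = 5076 × (8.09 + 6.68) = 74972.52 s.
Total = 291.52 + 74972.52 = 75264.04 s = 20.91 hours.

20.91 hours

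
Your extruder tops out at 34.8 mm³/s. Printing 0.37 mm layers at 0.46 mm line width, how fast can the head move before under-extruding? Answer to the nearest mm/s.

204 mm/s

A = 0.37 × 0.46, so 0.1702 mm².
Max speed = 34.8 / 0.1702 = 204.47 ≈ 204 mm/s.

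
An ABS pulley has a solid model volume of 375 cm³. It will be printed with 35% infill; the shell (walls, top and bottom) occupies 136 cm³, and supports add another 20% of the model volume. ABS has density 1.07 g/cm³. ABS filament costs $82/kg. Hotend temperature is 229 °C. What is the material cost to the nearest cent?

$25.85

Volume inside the shell = 375 − 136, so 239 cm³.
Deposited infill: 0.35 × 239 → 83.65 cm³.
Support: 0.20 × 375 → 75 cm³.
Deposited volume = 136 + 83.65 + 75 = 294.65 cm³.
Mass = 294.65 × 1.07 = 315.2755 g.
At $82/kg: 315.2755/1000 × 82 = $25.85.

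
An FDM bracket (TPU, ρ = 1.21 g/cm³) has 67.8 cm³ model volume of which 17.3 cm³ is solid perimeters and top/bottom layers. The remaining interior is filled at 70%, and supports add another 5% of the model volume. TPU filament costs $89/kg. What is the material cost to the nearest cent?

Volume inside the shell = 67.8 − 17.3, so 50.5 cm³.
Deposited infill = 0.70 × 50.5 = 35.35 cm³.
Support = 0.05 × 67.8 = 3.39 cm³.
Total printed volume: 17.3 + 35.35 + 3.39 → 56.04 cm³.
Mass: 56.04 × 1.21 → 67.8084 g.
Cost = 67.8084 g / 1000 × $89/kg = $6.03.

$6.03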